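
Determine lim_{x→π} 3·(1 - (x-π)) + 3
Direct substitution at x = π gives 6.

Final answer: 6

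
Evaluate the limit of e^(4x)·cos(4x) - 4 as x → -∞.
Evaluate the dominant behaviour as x → -∞; each term tends to a finite value or vanishes.
Limit = -4.

Final answer: -4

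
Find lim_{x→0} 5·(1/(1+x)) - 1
Direct substitution at x = 0 gives 4.

Final answer: 4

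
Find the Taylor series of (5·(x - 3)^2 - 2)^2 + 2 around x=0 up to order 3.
-300·x^3 + 1330·x^2 - 2580·x + 1851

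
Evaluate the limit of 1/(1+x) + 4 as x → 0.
Direct substitution at x = 0 gives 5.

Final answer: 5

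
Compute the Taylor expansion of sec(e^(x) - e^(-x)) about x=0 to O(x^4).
2·x^2 + 1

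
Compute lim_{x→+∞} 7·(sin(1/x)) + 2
Evaluate the dominant behaviour as x → +∞; each term tends to a finite value or vanishes.
Limit = 2.

Final answer: 2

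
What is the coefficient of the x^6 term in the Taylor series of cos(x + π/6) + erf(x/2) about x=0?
Expand to order 6: cos(x + π/6) + erf(x/2) = -√(3)·x^6/1440 + x^5·(-1/240 + 1/(160·√(π))) + √(3)·x^4/48 + x^3·(1/12 - 1/(12·√(π))) - √(3)·x^2/4 + x·(-1/2 + 1/√(π)) + √(3)/2 + O(x^7).
The coefficient of x^6 is -√(3)/1440.

Final answer: -√(3)/1440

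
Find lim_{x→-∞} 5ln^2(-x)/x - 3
The quotient is an ∞/∞ indeterminate form as x → -∞.
Compare growth rates of the dominant terms (exponentials ≫ polynomials ≫ logarithms), or apply L'Hôpital's rule; the quotient → 0.
Adding the constant: 0 - 3 = -3. Limit = -3.

Final answer: -3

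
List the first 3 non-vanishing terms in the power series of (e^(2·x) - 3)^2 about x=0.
-4·x^2 - 8·x + 4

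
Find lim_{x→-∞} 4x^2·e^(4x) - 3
The product is a 0·∞ indeterminate form at x → -∞.
Rewrite the product as 4x^2 / e^(-4x) (an ∞/∞ form) and apply L'Hôpital, or use the standard hierarchy e^(4|x|) ≫ |x^2| as x → -∞.
The indeterminate product → 0, so the limit = -3.

Final answer: -3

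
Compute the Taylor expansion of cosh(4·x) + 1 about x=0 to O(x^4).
8·x^2 + 2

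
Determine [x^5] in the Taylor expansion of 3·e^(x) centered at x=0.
Expand to order 5: 3·e^(x) = x^5/40 + x^4/8 + x^3/2 + 3·x^2/2 + 3·x + 3 + O(x^6).
The coefficient of x^5 is 1/40.

Final answer: 1/40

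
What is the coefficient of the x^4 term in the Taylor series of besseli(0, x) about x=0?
Expand to order 4: besseli(0, x) = x^4/64 + x^2/4 + 1 + O(x^5).
The coefficient of x^4 is 1/64.

Final answer: 1/64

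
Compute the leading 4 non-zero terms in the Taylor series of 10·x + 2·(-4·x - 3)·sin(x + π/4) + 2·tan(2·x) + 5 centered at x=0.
x^3·(5·√(2)/2 + 16/3) - 5·√(2)·x^2/2 + x·(14 - 7·√(2)) - 3·√(2) + 5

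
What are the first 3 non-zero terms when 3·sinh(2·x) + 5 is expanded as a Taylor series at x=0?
4·x^3 + 6·x + 5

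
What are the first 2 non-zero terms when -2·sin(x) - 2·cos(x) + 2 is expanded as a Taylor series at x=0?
x^2 - 2·x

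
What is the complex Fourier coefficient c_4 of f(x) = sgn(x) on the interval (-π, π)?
Compute the real Fourier coefficients first: a_4 = 0, b_4 = 0.
Then c_4 = (a_4 − i·b_4)/2 = 0.

Final answer: 0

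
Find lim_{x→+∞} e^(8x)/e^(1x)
This is an ∞/∞ indeterminate form as x → +∞.
Rewrite e^(8x)/e^(1x) = e^((8−1)x) = e^(7x); the exponent coefficient is 7 > 0 so e^(7x) → ∞.
Limit = ∞.

Final answer: ∞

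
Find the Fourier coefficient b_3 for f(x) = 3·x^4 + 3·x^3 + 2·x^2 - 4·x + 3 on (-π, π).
b_3 = (1/π) ∫_{-π}^{π} f(x)·sin(3x) dx.
Evaluate the integral (use parity and integration by parts as needed): b_3 = -4 + 2·π^2.

Final answer: -4 + 2·π^2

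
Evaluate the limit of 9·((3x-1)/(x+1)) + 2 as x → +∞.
Evaluate the dominant behaviour as x → +∞; each term tends to a finite value or vanishes.
Limit = 29.

Final answer: 29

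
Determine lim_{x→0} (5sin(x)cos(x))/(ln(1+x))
Both numerator and denominator → 0 as x → 0; this is a 0/0 indeterminate form.
Expand each to leading order near x = 0: numerator ~ 5·x, denominator ~ x.
The limit of the ratio is 5.

Final answer: 5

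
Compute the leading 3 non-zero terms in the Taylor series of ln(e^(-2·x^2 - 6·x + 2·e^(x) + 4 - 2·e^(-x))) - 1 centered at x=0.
-2·x^2 - 2·x + 3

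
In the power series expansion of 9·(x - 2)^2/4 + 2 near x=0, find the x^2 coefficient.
Expand to order 2: 9·(x - 2)^2/4 + 2 = 9·x^2/4 - 9·x + 11 + O(x^3).
The coefficient of x^2 is 9/4.

Final answer: 9/4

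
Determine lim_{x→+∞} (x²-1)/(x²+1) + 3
Evaluate the dominant behaviour as x → +∞; each term tends to a finite value or vanishes.
Limit = 4.

Final answer: 4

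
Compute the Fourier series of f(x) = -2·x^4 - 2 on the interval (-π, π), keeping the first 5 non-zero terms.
(-96 + 16·π^2)·cos(x) + (6 - 4·π^2)·cos(2·x) + (-32/27 + 16·π^2/9)·cos(3·x) + (3/8 - π^2)·cos(4·x) - 2·π^4/5 - 2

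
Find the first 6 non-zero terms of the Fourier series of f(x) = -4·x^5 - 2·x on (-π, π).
(-964 - 8·π^4 + 160·π^2)·sin(x) + (-20·π^2 + 32 + 4·π^4)·sin(2·x) + (-8·π^4/3 - 428/81 + 160·π^2/27)·sin(3·x) + (-5·π^2/2 + 31/16 + 2·π^4)·sin(4·x) + (-8·π^4/5 - 692/625 + 32·π^2/25)·sin(5·x) + (-20·π^2/27 + 64/81 + 4·π^4/3)·sin(6·x)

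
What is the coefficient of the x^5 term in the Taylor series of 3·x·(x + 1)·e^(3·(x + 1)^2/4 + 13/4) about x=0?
Expand to order 5: 3·x·(x + 1)·e^(3·(x + 1)^2/4 + 13/4) = 1161·x^5·e^(4)/128 + 171·x^4·e^(4)/16 + 81·x^3·e^(4)/8 + 15·x^2·e^(4)/2 + 3·x·e^(4) + O(x^6).
The coefficient of x^5 is 1161·e^(4)/128.

Final answer: 1161·e^(4)/128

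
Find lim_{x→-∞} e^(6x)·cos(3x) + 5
Evaluate the dominant behaviour as x → -∞; each term tends to a finite value or vanishes.
Limit = 5.

Final answer: 5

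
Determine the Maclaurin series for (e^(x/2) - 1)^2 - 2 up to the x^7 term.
x^7/5120 + 31·x^6/23040 + x^5/128 + 7·x^4/192 + x^3/8 + x^2/4 - 2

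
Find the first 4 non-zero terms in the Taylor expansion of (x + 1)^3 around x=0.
x^3 + 3·x^2 + 3·x + 1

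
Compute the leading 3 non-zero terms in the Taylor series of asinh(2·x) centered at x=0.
12·x^5/5 - 4·x^3/3 + 2·x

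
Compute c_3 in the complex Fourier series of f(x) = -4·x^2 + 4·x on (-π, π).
Compute the real Fourier coefficients first: a_3 = 16/9, b_3 = 8/3.
Then c_3 = (a_3 − i·b_3)/2 = 8/9 - 4·i/3.

Final answer: 8/9 - 4·i/3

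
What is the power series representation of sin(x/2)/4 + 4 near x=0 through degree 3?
-x^3/192 + x/8 + 4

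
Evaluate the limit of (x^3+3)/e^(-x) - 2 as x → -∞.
The quotient is an ∞/∞ indeterminate form as x → -∞.
Compare growth rates of the dominant terms (exponentials ≫ polynomials ≫ logarithms), or apply L'Hôpital's rule; the quotient → 0.
Adding the constant: 0 - 2 = -2. Limit = -2.

Final answer: -2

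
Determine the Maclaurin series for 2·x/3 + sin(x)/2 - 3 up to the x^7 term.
-x^7/10080 + x^5/240 - x^3/12 + 7·x/6 - 3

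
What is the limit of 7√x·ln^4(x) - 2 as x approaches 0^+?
The product is a 0·∞ indeterminate form at x → 0⁺.
Rewrite the product as 7·ln^4(x) / x^(-1/2) and apply L'Hôpital, or use the standard hierarchy x^(-1/2) ≫ |ln x|^4 as x → 0⁺.
The indeterminate product → 0, so the limit = -2.

Final answer: -2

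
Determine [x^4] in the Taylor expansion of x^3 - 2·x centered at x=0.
Expand to order 4: x^3 - 2·x = x^3 - 2·x + O(x^5).
The coefficient of x^4 is 0.

Final answer: 0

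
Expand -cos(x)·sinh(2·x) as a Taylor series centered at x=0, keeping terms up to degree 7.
139·x^7/2520 + 19·x^5/60 - x^3/3 - 2·x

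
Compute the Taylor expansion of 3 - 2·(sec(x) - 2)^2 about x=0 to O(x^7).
-7·x^6/90 + x^4/3 + 2·x^2 + 1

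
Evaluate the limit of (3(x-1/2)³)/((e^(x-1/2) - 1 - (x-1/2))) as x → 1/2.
Both numerator and denominator → 0 as x → 1/2; this is a 0/0 indeterminate form.
Expand each to leading order near x = 1/2: numerator ~ 3·(x - 1/2)^3, denominator ~ (x - 1/2)^2/2.
The limit of the ratio is 0.

Final answer: 0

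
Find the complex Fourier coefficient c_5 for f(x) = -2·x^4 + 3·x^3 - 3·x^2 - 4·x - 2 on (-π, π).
Compute the real Fourier coefficients first: a_5 = 204/625 + 16·π^2/25, b_5 = -236/125 + 6·π^2/5.
Then c_5 = (a_5 − i·b_5)/2 = 102/625 + 8·π^2/25 - 3·i·π^2/5 + 118·i/125.

Final answer: 102/625 + 8·π^2/25 - 3·i·π^2/5 + 118·i/125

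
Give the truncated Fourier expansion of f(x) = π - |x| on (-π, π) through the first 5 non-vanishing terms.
4·cos(x)/π + 4·cos(3·x)/(9·π) + 4·cos(5·x)/(25·π) + 4·cos(7·x)/(49·π) + π/2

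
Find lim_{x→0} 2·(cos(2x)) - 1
Direct substitution at x = 0 gives 1.

Final answer: 1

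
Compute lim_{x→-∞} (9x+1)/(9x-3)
Evaluate the dominant behaviour as x → -∞; each term tends to a finite value or vanishes.
Limit = 1.

Final answer: 1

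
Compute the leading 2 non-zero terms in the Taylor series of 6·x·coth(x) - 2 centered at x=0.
2·x^2 + 4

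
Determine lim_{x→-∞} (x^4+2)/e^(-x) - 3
The quotient is an ∞/∞ indeterminate form as x → -∞.
Compare growth rates of the dominant terms (exponentials ≫ polynomials ≫ logarithms), or apply L'Hôpital's rule; the quotient → 0.
Adding the constant: 0 - 3 = -3. Limit = -3.

Final answer: -3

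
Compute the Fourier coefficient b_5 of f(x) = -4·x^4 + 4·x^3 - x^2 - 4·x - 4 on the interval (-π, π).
b_5 = (1/π) ∫_{-π}^{π} f(x)·sin(5x) dx.
Evaluate the integral (use parity and integration by parts as needed): b_5 = -248/125 + 8·π^2/5.

Final answer: -248/125 + 8·π^2/5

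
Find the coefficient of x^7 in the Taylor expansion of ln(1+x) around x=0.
Expand to order 7: ln(1+x) = x^7/7 - x^6/6 + x^5/5 - x^4/4 + x^3/3 - x^2/2 + x + O(x^8).
The coefficient of x^7 is 1/7.

Final answer: 1/7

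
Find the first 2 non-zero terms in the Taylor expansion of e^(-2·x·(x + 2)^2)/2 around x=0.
1/2 - 4·x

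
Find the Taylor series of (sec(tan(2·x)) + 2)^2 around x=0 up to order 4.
56·x^4 + 12·x^2 + 9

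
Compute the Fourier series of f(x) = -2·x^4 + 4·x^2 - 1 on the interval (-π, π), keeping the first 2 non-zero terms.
(-112 + 16·π^2)·cos(x) - 2·π^4/5 - 1 + 4·π^2/3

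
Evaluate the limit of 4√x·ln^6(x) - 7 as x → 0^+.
The product is a 0·∞ indeterminate form at x → 0⁺.
Rewrite the product as 4·ln^6(x) / x^(-1/2) and apply L'Hôpital, or use the standard hierarchy x^(-1/2) ≫ |ln x|^6 as x → 0⁺.
The indeterminate product → 0, so the limit = -7.

Final answer: -7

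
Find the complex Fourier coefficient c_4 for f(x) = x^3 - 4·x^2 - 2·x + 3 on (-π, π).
Compute the real Fourier coefficients first: a_4 = -1, b_4 = 19/16 - π^2/2.
Then c_4 = (a_4 − i·b_4)/2 = -1/2 - 19·i/32 + i·π^2/4.

Final answer: -1/2 - 19·i/32 + i·π^2/4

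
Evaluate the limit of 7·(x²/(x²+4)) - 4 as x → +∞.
Evaluate the dominant behaviour as x → +∞; each term tends to a finite value or vanishes.
Limit = 3.

Final answer: 3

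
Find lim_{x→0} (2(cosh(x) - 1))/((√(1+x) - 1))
Both numerator and denominator → 0 as x → 0; this is a 0/0 indeterminate form.
Expand each to leading order near x = 0: numerator ~ x^2, denominator ~ x/2.
The limit of the ratio is 0.

Final answer: 0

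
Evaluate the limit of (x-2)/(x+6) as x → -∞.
Evaluate the dominant behaviour as x → -∞; each term tends to a finite value or vanishes.
Limit = 1.

Final answer: 1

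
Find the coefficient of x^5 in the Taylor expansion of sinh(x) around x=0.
Expand to order 5: sinh(x) = x^5/120 + x^3/6 + x + O(x^6).
The coefficient of x^5 is 1/120.

Final answer: 1/120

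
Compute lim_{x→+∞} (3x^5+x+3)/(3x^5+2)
This is an ∞/∞ indeterminate form as x → +∞.
Divide numerator and denominator by x^5 and let the lower-order terms vanish; the leading terms give 3/3 = 1.
Limit = 1.

Final answer: 1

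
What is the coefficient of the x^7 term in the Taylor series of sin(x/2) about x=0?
Expand to order 7: sin(x/2) = -x^7/645120 + x^5/3840 - x^3/48 + x/2 + O(x^8).
The coefficient of x^7 is -1/645120.

Final answer: -1/645120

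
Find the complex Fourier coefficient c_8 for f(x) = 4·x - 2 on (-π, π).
Compute the real Fourier coefficients first: a_8 = 0, b_8 = -1.
Then c_8 = (a_8 − i·b_8)/2 = i/2.

Final answer: i/2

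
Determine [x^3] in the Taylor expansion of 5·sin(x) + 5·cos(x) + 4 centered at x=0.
Expand to order 3: 5·sin(x) + 5·cos(x) + 4 = -5·x^3/6 - 5·x^2/2 + 5·x + 9 + O(x^4).
The coefficient of x^3 is -5/6.

Final answer: -5/6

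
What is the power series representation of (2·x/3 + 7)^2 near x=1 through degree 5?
529/9 + 92·(x - 1)/9 + 4·(x - 1)^2/9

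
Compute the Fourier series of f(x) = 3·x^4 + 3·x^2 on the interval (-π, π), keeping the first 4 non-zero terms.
(132 - 24·π^2)·cos(x) + (-6 + 6·π^2)·cos(2·x) + (4/9 - 8·π^2/3)·cos(3·x) + π^2 + 3·π^4/5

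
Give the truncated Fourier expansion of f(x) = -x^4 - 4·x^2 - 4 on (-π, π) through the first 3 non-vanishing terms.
(-32 + 8·π^2)·cos(x) + (-2·π^2 - 1)·cos(2·x) - π^4/5 - 4·π^2/3 - 4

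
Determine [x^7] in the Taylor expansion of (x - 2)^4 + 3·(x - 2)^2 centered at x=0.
Expand to order 7: (x - 2)^4 + 3·(x - 2)^2 = x^4 - 8·x^3 + 27·x^2 - 44·x + 28 + O(x^8).
The coefficient of x^7 is 0.

Final answer: 0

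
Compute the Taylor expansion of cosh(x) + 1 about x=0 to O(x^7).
x^6/720 + x^4/24 + x^2/2 + 2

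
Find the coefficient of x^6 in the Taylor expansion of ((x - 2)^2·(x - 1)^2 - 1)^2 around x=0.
Expand to order 6: ((x - 2)^2·(x - 1)^2 - 1)^2 = 62·x^6 - 180·x^5 + 319·x^4 - 348·x^3 + 222·x^2 - 72·x + 9 + O(x^7).
The coefficient of x^6 is 62.

Final answer: 62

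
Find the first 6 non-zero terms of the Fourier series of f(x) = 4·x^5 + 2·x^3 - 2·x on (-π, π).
(-156·π^2 + 8·π^4 + 932)·sin(x) + (-4·π^4 - 25 + 18·π^2)·sin(2·x) + (-124·π^2/27 + 140/81 + 8·π^4/3)·sin(3·x) + (-2·π^4 + 7/16 + 3·π^2/2)·sin(4·x) + (-12·π^2/25 - 428/625 + 8·π^4/5)·sin(5·x) + (-4·π^4/3 + 53/81 + 2·π^2/27)·sin(6·x)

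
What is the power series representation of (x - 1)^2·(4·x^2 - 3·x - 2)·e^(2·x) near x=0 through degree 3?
13·x^3/3 + 6·x^2 - 3·x - 2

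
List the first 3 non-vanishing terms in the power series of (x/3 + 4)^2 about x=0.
x^2/9 + 8·x/3 + 16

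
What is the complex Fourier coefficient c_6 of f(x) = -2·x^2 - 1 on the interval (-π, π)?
Compute the real Fourier coefficients first: a_6 = -2/9, b_6 = 0.
Then c_6 = (a_6 − i·b_6)/2 = -1/9.

Final answer: -1/9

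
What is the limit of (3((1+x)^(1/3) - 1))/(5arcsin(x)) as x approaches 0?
Both numerator and denominator → 0 as x → 0; this is a 0/0 indeterminate form.
Expand each to leading order near x = 0: numerator ~ x, denominator ~ 5·x.
The limit of the ratio is 1/5.

Final answer: 1/5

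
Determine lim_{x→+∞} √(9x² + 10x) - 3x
As x → +∞: multiply by the conjugate to get (10x)/(√(9x²+10x)+3x); the denominator ~ 6x, so the limit is 10/6 = 5/3.
Limit = 5/3.

Final answer: 5/3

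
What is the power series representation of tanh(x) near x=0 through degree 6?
2·x^5/15 - x^3/3 + x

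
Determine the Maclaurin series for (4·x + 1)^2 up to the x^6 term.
16·x^2 + 8·x + 1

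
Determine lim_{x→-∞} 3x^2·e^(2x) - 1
The product is a 0·∞ indeterminate form at x → -∞.
Rewrite the product as 3x^2 / e^(-2x) (an ∞/∞ form) and apply L'Hôpital, or use the standard hierarchy e^(2|x|) ≫ |x^2| as x → -∞.
The indeterminate product → 0, so the limit = -1.

Final answer: -1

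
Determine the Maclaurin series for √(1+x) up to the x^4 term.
-5·x^4/128 + x^3/16 - x^2/8 + x/2 + 1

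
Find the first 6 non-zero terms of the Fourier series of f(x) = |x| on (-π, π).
-4·cos(x)/π - 4·cos(3·x)/(9·π) - 4·cos(5·x)/(25·π) - 4·cos(7·x)/(49·π) - 4·cos(9·x)/(81·π) + π/2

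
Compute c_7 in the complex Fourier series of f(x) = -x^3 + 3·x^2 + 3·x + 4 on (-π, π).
Compute the real Fourier coefficients first: a_7 = -12/49, b_7 = 306/343 - 2·π^2/7.
Then c_7 = (a_7 − i·b_7)/2 = -6/49 - 153·i/343 + i·π^2/7.

Final answer: -6/49 - 153·i/343 + i·π^2/7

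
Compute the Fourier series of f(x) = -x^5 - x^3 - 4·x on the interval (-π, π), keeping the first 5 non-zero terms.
(-236 - 2·π^4 + 38·π^2)·sin(x) + (-4·π^2 + 10 + π^4)·sin(2·x) + (-2·π^4/3 - 260/81 + 22·π^2/27)·sin(3·x) + (-π^2/8 + 131/64 + π^4/2)·sin(4·x) + (-2·π^4/5 - 988/625 - 2·π^2/25)·sin(5·x)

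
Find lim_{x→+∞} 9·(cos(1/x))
Evaluate the dominant behaviour as x → +∞; each term tends to a finite value or vanishes.
Limit = 9.

Final answer: 9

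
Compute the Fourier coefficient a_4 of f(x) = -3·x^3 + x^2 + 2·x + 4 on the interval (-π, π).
a_4 = (1/π) ∫_{-π}^{π} f(x)·cos(4x) dx.
Evaluate the integral (use parity and integration by parts as needed): a_4 = 1/4.

Final answer: 1/4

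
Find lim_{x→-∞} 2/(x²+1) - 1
Evaluate the dominant behaviour as x → -∞; each term tends to a finite value or vanishes.
Limit = -1.

Final answer: -1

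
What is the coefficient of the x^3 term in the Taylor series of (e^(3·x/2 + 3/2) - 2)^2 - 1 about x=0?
Expand to order 3: (e^(3·x/2 + 3/2) - 2)^2 - 1 = x^3·(-2 + e^(3/2))^2·(9·e^(3/2)/(8·(-2 + e^(3/2))) + 27·e^(3)/(8·(-2 + e^(3/2))^2)) + x^2·(-2 + e^(3/2))^2·(9·e^(3/2)/(4·(-2 + e^(3/2))) + 9·e^(3)/(4·(-2 + e^(3/2))^2)) + 3·x·(-2 + e^(3/2))·e^(3/2) - 1 + (-2 + e^(3/2))^2 + O(x^4).
The coefficient of x^3 is (-2 + e^(3/2))^2·(9·e^(3/2)/(8·(-2 + e^(3/2))) + 27·e^(3)/(8·(-2 + e^(3/2))^2)).

Final answer: (-2 + e^(3/2))^2·(9·e^(3/2)/(8·(-2 + e^(3/2))) + 27·e^(3)/(8·(-2 + e^(3/2))^2))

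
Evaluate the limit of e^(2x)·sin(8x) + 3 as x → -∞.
Evaluate the dominant behaviour as x → -∞; each term tends to a finite value or vanishes.
Limit = 3.

Final answer: 3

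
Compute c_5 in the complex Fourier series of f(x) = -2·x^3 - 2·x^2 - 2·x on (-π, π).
Compute the real Fourier coefficients first: a_5 = 8/25, b_5 = -4·π^2/5 - 76/125.
Then c_5 = (a_5 − i·b_5)/2 = 4/25 + 38·i/125 + 2·i·π^2/5.

Final answer: 4/25 + 38·i/125 + 2·i·π^2/5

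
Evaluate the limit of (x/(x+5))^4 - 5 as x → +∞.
As x → +∞: x/(x+5) = 1/(1 + 5/x) → 1, and the 4th power of a limit-1 base also → 1; with the additive constant, 1 - 5 = -4.
Limit = -4.

Final answer: -4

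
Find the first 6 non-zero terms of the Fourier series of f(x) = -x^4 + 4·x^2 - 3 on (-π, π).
(-64 + 8·π^2)·cos(x) + (7 - 2·π^2)·cos(2·x) + (-64/27 + 8·π^2/9)·cos(3·x) + (19/16 - π^2/2)·cos(4·x) + (-448/625 + 8·π^2/25)·cos(5·x) - π^4/5 - 3 + 4·π^2/3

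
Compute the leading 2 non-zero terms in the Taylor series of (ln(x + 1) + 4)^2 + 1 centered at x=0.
8·x + 17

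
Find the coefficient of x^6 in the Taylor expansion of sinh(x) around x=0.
Expand to order 6: sinh(x) = x^5/120 + x^3/6 + x + O(x^7).
The coefficient of x^6 is 0.

Final answer: 0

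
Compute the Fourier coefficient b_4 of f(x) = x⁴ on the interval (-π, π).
b_4 = (1/π) ∫_{-π}^{π} f(x)·sin(4x) dx.
Evaluate the integral (use parity and integration by parts as needed): b_4 = 0.

Final answer: 0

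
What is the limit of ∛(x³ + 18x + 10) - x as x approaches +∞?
This is an ∞ − ∞ indeterminate form.
Multiply by (A² + AB + B²)/(A² + AB + B²) where A = ∛(x³+18x + 10), B = x to use A³ − B³ = (A−B)(A²+AB+B²); the x³ terms cancel, leaving (18x + 10)/(A²+AB+B²) with denominator ~ 3x², so the limit is 0.
Limit = 0.

Final answer: 0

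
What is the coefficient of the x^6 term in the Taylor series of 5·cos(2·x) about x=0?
Expand to order 6: 5·cos(2·x) = -4·x^6/9 + 10·x^4/3 - 10·x^2 + 5 + O(x^7).
The coefficient of x^6 is -4/9.

Final answer: -4/9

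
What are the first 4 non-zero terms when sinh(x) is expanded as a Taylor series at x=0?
x^7/5040 + x^5/120 + x^3/6 + x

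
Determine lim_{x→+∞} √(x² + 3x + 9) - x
This is an ∞ − ∞ indeterminate form.
Multiply and divide by the conjugate √(x²+3x + 9) + x; the x² terms cancel, leaving (3x + 9)/(√(x²+3x + 9)+x) → 3/2.
Limit = 3/2.

Final answer: 3/2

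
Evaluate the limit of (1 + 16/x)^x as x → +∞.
As x → +∞: this is the defining limit (1 + 16/x)^x → e^16.
Limit = e^(16).

Final answer: e^(16)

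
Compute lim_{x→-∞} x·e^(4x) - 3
The product is a 0·∞ indeterminate form at x → -∞.
Rewrite the product as x / e^(-4x) (an ∞/∞ form) and apply L'Hôpital, or use the standard hierarchy e^(4|x|) ≫ |x| as x → -∞.
The indeterminate product → 0, so the limit = -3.

Final answer: -3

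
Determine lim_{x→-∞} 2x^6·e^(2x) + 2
The product is a 0·∞ indeterminate form at x → -∞.
Rewrite the product as 2x^6 / e^(-2x) (an ∞/∞ form) and apply L'Hôpital, or use the standard hierarchy e^(2|x|) ≫ |x^6| as x → -∞.
The indeterminate product → 0, so the limit = 2.

Final answer: 2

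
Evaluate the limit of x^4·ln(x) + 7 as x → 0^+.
The product is a 0·∞ indeterminate form at x → 0⁺.
Rewrite the product as ln(x) / x^(-4) and apply L'Hôpital, or use the standard hierarchy x^(-4) ≫ |ln x| as x → 0⁺.
The indeterminate product → 0, so the limit = 7.

Final answer: 7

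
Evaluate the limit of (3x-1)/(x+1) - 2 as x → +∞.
Evaluate the dominant behaviour as x → +∞; each term tends to a finite value or vanishes.
Limit = 1.

Final answer: 1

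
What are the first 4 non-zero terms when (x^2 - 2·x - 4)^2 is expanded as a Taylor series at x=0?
-4·x^3 - 4·x^2 + 16·x + 16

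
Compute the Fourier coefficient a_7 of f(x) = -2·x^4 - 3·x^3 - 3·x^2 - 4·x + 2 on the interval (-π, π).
a_7 = (1/π) ∫_{-π}^{π} f(x)·cos(7x) dx.
Evaluate the integral (use parity and integration by parts as needed): a_7 = 492/2401 + 16·π^2/49.

Final answer: 492/2401 + 16·π^2/49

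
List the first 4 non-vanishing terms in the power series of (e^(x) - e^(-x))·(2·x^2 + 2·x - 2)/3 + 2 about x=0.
10·x^3/9 + 4·x^2/3 - 4·x/3 + 2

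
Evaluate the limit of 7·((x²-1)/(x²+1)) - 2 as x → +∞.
Evaluate the dominant behaviour as x → +∞; each term tends to a finite value or vanishes.
Limit = 5.

Final answer: 5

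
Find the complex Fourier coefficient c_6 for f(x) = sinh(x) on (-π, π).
Compute the real Fourier coefficients first: a_6 = 0, b_6 = -12·sinh(π)/(37·π).
Then c_6 = (a_6 − i·b_6)/2 = 6·i·sinh(π)/(37·π).

Final answer: 6·i·sinh(π)/(37·π)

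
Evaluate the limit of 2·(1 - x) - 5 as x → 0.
Direct substitution at x = 0 gives -3.

Final answer: -3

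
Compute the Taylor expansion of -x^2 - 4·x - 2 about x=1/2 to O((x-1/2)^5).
-17/4 - 5·(x - 1/2) - (x - 1/2)^2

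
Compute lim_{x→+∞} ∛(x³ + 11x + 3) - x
This is an ∞ − ∞ indeterminate form.
Multiply by (A² + AB + B²)/(A² + AB + B²) where A = ∛(x³+11x + 3), B = x to use A³ − B³ = (A−B)(A²+AB+B²); the x³ terms cancel, leaving (11x + 3)/(A²+AB+B²) with denominator ~ 3x², so the limit is 0.
Limit = 0.

Final answer: 0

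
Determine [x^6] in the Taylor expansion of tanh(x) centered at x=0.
Expand to order 6: tanh(x) = 2·x^5/15 - x^3/3 + x + O(x^7).
The coefficient of x^6 is 0.

Final answer: 0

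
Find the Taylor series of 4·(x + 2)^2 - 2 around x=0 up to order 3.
4·x^2 + 16·x + 14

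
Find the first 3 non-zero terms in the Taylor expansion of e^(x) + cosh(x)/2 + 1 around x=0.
3·x^2/4 + x + 5/2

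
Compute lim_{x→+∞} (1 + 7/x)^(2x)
As x → +∞: write (1 + 7/x)^(2x) = ((1 + 7/x)^x)^2 → (e^7)^2 = e^14.
Limit = e^(14).

Final answer: e^(14)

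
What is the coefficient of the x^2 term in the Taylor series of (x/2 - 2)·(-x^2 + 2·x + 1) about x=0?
Expand to order 2: (x/2 - 2)·(-x^2 + 2·x + 1) = 3·x^2 - 7·x/2 - 2 + O(x^3).
The coefficient of x^2 is 3.

Final answer: 3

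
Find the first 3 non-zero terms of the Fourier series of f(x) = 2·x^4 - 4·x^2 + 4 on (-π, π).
(112 - 16·π^2)·cos(x) + (-10 + 4·π^2)·cos(2·x) - 4·π^2/3 + 4 + 2·π^4/5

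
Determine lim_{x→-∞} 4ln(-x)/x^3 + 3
The quotient is an ∞/∞ indeterminate form as x → -∞.
Compare growth rates of the dominant terms (exponentials ≫ polynomials ≫ logarithms), or apply L'Hôpital's rule; the quotient → 0.
Adding the constant: 0 + 3 = 3. Limit = 3.

Final answer: 3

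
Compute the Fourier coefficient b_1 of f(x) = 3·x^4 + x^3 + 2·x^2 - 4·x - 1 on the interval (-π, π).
b_1 = (1/π) ∫_{-π}^{π} f(x)·sin(1x) dx.
Evaluate the integral (use parity and integration by parts as needed): b_1 = -20 + 2·π^2.

Final answer: -20 + 2·π^2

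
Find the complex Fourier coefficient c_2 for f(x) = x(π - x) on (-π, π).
Compute the real Fourier coefficients first: a_2 = -1, b_2 = -π.
Then c_2 = (a_2 − i·b_2)/2 = -1/2 + i·π/2.

Final answer: -1/2 + i·π/2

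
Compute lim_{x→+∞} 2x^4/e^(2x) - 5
The quotient is an ∞/∞ indeterminate form as x → +∞.
The exponential denominator e^(2x) dominates the polynomial numerator (e^x ≫ x^4 as x → ∞), so the quotient → 0.
Adding the constant: 0 - 5 = -5. Limit = -5.

Final answer: -5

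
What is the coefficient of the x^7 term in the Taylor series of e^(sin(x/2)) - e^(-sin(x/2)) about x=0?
Expand to order 7: e^(sin(x/2)) - e^(-sin(x/2)) = x^7/5760 - x^5/240 + x + O(x^8).
The coefficient of x^7 is 1/5760.

Final answer: 1/5760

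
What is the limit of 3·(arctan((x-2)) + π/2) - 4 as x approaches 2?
Direct substitution at x = 2 gives -4 + 3·π/2.

Final answer: -4 + 3·π/2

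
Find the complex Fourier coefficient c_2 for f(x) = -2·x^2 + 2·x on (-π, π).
Compute the real Fourier coefficients first: a_2 = -2, b_2 = -2.
Then c_2 = (a_2 − i·b_2)/2 = -1 + i.

Final answer: -1 + i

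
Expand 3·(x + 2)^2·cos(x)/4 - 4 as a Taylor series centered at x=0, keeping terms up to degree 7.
-x^7/240 + 13·x^6/480 + x^5/8 - x^4/4 - 3·x^3/2 - 3·x^2/4 + 3·x - 1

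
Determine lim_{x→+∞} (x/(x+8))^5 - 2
As x → +∞: x/(x+8) = 1/(1 + 8/x) → 1, and the 5th power of a limit-1 base also → 1; with the additive constant, 1 - 2 = -1.
Limit = -1.

Final answer: -1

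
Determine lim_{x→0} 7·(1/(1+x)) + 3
Direct substitution at x = 0 gives 10.

Final answer: 10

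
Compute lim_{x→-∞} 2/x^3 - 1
Evaluate the dominant behaviour as x → -∞; each term tends to a finite value or vanishes.
Limit = -1.

Final answer: -1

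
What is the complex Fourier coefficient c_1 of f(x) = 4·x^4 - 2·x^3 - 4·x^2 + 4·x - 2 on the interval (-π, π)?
Compute the real Fourier coefficients first: a_1 = 208 - 32·π^2, b_1 = 32 - 4·π^2.
Then c_1 = (a_1 − i·b_1)/2 = -16·π^2 + 104 - 16·i + 2·i·π^2.

Final answer: -16·π^2 + 104 - 16·i + 2·i·π^2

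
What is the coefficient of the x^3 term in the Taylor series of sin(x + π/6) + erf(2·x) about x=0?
Expand to order 3: sin(x + π/6) + erf(2·x) = x^3·(-16/(3·√(π)) - √(3)/12) - x^2/4 + x·(√(3)/2 + 4/√(π)) + 1/2 + O(x^4).
The coefficient of x^3 is -16/(3·√(π)) - √(3)/12.

Final answer: -16/(3·√(π)) - √(3)/12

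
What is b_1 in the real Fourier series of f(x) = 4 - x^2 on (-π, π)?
b_1 = (1/π) ∫_{-π}^{π} f(x)·sin(1x) dx.
Evaluate the integral (use parity and integration by parts as needed): b_1 = 0.

Final answer: 0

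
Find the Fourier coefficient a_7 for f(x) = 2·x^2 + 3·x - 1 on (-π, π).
a_7 = (1/π) ∫_{-π}^{π} f(x)·cos(7x) dx.
Evaluate the integral (use parity and integration by parts as needed): a_7 = -8/49.

Final answer: -8/49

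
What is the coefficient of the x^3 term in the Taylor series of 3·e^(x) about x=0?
Expand to order 3: 3·e^(x) = x^3/2 + 3·x^2/2 + 3·x + 3 + O(x^4).
The coefficient of x^3 is 1/2.

Final answer: 1/2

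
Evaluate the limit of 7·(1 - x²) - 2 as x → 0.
Direct substitution at x = 0 gives 5.

Final answer: 5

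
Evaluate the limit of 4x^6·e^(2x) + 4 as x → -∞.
The product is a 0·∞ indeterminate form at x → -∞.
Rewrite the product as 4x^6 / e^(-2x) (an ∞/∞ form) and apply L'Hôpital, or use the standard hierarchy e^(2|x|) ≫ |x^6| as x → -∞.
The indeterminate product → 0, so the limit = 4.

Final answer: 4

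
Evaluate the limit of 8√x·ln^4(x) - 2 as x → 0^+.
The product is a 0·∞ indeterminate form at x → 0⁺.
Rewrite the product as 8·ln^4(x) / x^(-1/2) and apply L'Hôpital, or use the standard hierarchy x^(-1/2) ≫ |ln x|^4 as x → 0⁺.
The indeterminate product → 0, so the limit = -2.

Final answer: -2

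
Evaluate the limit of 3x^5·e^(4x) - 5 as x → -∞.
The product is a 0·∞ indeterminate form at x → -∞.
Rewrite the product as 3x^5 / e^(-4x) (an ∞/∞ form) and apply L'Hôpital, or use the standard hierarchy e^(4|x|) ≫ |x^5| as x → -∞.
The indeterminate product → 0, so the limit = -5.

Final answer: -5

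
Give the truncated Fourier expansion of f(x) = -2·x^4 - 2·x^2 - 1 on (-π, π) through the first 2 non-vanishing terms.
(-88 + 16·π^2)·cos(x) - 2·π^4/5 - 2·π^2/3 - 1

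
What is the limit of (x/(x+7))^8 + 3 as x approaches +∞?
As x → +∞: x/(x+7) = 1/(1 + 7/x) → 1, and the 8th power of a limit-1 base also → 1; with the additive constant, 1 + 3 = 4.
Limit = 4.

Final answer: 4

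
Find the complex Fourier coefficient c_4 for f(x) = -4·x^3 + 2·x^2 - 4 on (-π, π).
Compute the real Fourier coefficients first: a_4 = 1/2, b_4 = -3/4 + 2·π^2.
Then c_4 = (a_4 − i·b_4)/2 = 1/4 - i·π^2 + 3·i/8.

Final answer: 1/4 - i·π^2 + 3·i/8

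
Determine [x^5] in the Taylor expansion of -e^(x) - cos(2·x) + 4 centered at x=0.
Expand to order 5: -e^(x) - cos(2·x) + 4 = -x^5/120 - 17·x^4/24 - x^3/6 + 3·x^2/2 - x + 2 + O(x^6).
The coefficient of x^5 is -1/120.

Final answer: -1/120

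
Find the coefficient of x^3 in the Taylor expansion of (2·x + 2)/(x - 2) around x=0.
Expand to order 3: (2·x + 2)/(x - 2) = -3·x^3/8 - 3·x^2/4 - 3·x/2 - 1 + O(x^4).
The coefficient of x^3 is -3/8.

Final answer: -3/8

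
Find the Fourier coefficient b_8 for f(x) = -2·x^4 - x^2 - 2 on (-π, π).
b_8 = (1/π) ∫_{-π}^{π} f(x)·sin(8x) dx.
Evaluate the integral (use parity and integration by parts as needed): b_8 = 0.

Final answer: 0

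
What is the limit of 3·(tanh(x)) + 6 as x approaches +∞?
Evaluate the dominant behaviour as x → +∞; each term tends to a finite value or vanishes.
Limit = 9.

Final answer: 9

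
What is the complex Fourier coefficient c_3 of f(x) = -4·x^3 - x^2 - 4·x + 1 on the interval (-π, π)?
Compute the real Fourier coefficients first: a_3 = 4/9, b_3 = -8·π^2/3 - 8/9.
Then c_3 = (a_3 − i·b_3)/2 = 2/9 + 4·i/9 + 4·i·π^2/3.

Final answer: 2/9 + 4·i/9 + 4·i·π^2/3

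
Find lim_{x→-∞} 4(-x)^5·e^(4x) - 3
The product is a 0·∞ indeterminate form at x → -∞.
Rewrite the product as 4(-x)^5 / e^(-4x) (an ∞/∞ form) and apply L'Hôpital, or use the standard hierarchy e^(4|x|) ≫ |(-x)^5| as x → -∞.
The indeterminate product → 0, so the limit = -3.

Final answer: -3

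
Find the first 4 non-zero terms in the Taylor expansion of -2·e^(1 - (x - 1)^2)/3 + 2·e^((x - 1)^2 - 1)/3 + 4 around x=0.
-16·x^3/9 + 4·x^2/3 - 8·x/3 + 4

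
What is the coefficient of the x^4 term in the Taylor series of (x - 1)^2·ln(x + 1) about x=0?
Expand to order 4: (x - 1)^2·ln(x + 1) = -17·x^4/12 + 7·x^3/3 - 5·x^2/2 + x + O(x^5).
The coefficient of x^4 is -17/12.

Final answer: -17/12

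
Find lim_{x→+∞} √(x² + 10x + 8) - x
This is an ∞ − ∞ indeterminate form.
Multiply and divide by the conjugate √(x²+10x + 8) + x; the x² terms cancel, leaving (10x + 8)/(√(x²+10x + 8)+x) → 10/2 = 5.
Limit = 5.

Final answer: 5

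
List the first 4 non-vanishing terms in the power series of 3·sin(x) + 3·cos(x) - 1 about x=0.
-x^3/2 - 3·x^2/2 + 3·x + 2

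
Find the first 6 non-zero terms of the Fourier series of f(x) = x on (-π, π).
2·sin(x) - sin(2·x) + 2·sin(3·x)/3 - sin(4·x)/2 + 2·sin(5·x)/5 - sin(6·x)/3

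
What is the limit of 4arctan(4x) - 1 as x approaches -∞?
Evaluate the dominant behaviour as x → -∞; each term tends to a finite value or vanishes.
Limit = -2·π - 1.

Final answer: -2·π - 1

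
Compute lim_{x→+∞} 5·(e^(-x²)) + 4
Evaluate the dominant behaviour as x → +∞; each term tends to a finite value or vanishes.
Limit = 4.

Final answer: 4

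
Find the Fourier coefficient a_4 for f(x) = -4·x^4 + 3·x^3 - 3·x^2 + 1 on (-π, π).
a_4 = (1/π) ∫_{-π}^{π} f(x)·cos(4x) dx.
Evaluate the integral (use parity and integration by parts as needed): a_4 = -2·π^2.

Final answer: -2·π^2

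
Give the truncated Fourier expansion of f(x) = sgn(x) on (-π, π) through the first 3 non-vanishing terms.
4·sin(x)/π + 4·sin(3·x)/(3·π) + 4·sin(5·x)/(5·π)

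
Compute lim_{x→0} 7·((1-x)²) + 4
Direct substitution at x = 0 gives 11.

Final answer: 11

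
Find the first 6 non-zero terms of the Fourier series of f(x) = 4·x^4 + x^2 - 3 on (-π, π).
(188 - 32·π^2)·cos(x) + (-11 + 8·π^2)·cos(2·x) + (52/27 - 32·π^2/9)·cos(3·x) + (-1/2 + 2·π^2)·cos(4·x) + (92/625 - 32·π^2/25)·cos(5·x) - 3 + π^2/3 + 4·π^4/5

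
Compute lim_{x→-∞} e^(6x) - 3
Evaluate the dominant behaviour as x → -∞; each term tends to a finite value or vanishes.
Limit = -3.

Final answer: -3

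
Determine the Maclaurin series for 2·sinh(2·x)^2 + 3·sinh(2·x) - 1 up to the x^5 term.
4·x^5/5 + 32·x^4/3 + 4·x^3 + 8·x^2 + 6·x - 1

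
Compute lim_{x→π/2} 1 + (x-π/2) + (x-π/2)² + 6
Direct substitution at x = π/2 gives 7.

Final answer: 7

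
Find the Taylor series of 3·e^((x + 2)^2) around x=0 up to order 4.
115·x^4·e^(4)/2 + 44·x^3·e^(4) + 27·x^2·e^(4) + 12·x·e^(4) + 3·e^(4)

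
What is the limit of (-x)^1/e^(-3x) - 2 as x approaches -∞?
The quotient is an ∞/∞ indeterminate form as x → -∞.
Compare growth rates of the dominant terms (exponentials ≫ polynomials ≫ logarithms), or apply L'Hôpital's rule; the quotient → 0.
Adding the constant: 0 - 2 = -2. Limit = -2.

Final answer: -2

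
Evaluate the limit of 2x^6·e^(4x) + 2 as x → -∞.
The product is a 0·∞ indeterminate form at x → -∞.
Rewrite the product as 2x^6 / e^(-4x) (an ∞/∞ form) and apply L'Hôpital, or use the standard hierarchy e^(4|x|) ≫ |x^6| as x → -∞.
The indeterminate product → 0, so the limit = 2.

Final answer: 2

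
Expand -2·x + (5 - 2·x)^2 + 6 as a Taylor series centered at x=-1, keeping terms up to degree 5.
57 - 30·(x + 1) + 4·(x + 1)^2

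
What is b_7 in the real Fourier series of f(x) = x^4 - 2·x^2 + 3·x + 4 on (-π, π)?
b_7 = (1/π) ∫_{-π}^{π} f(x)·sin(7x) dx.
Evaluate the integral (use parity and integration by parts as needed): b_7 = 6/7.

Final answer: 6/7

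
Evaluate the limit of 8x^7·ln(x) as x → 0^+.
This is a 0·∞ indeterminate form at x → 0⁺.
Rewrite the product as 8·ln(x) / x^(-7) and apply L'Hôpital, or use the standard hierarchy x^(-7) ≫ |ln x| as x → 0⁺.
The indeterminate product → 0, so the limit = 0.

Final answer: 0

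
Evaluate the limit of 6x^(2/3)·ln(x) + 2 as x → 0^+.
The product is a 0·∞ indeterminate form at x → 0⁺.
Rewrite the product as 6·ln(x) / x^(-2/3) and apply L'Hôpital, or use the standard hierarchy x^(-2/3) ≫ |ln x| as x → 0⁺.
The indeterminate product → 0, so the limit = 2.

Final answer: 2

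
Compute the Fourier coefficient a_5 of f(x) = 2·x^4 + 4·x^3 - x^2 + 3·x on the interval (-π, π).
a_5 = (1/π) ∫_{-π}^{π} f(x)·cos(5x) dx.
Evaluate the integral (use parity and integration by parts as needed): a_5 = 196/625 - 16·π^2/25.

Final answer: 196/625 - 16·π^2/25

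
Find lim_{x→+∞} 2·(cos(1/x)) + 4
Evaluate the dominant behaviour as x → +∞; each term tends to a finite value or vanishes.
Limit = 6.

Final answer: 6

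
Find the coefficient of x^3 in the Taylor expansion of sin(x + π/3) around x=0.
Expand to order 3: sin(x + π/3) = -x^3/12 - √(3)·x^2/4 + x/2 + √(3)/2 + O(x^4).
The coefficient of x^3 is -1/12.

Final answer: -1/12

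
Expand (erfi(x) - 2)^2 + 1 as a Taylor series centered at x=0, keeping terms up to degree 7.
-4·x^7/(21·√(π)) + 56·x^6/(45·π) - 4·x^5/(5·√(π)) + 8·x^4/(3·π) - 8·x^3/(3·√(π)) + 4·x^2/π - 8·x/√(π) + 5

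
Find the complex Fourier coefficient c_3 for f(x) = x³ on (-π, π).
Compute the real Fourier coefficients first: a_3 = 0, b_3 = -4/9 + 2·π^2/3.
Then c_3 = (a_3 − i·b_3)/2 = -i·π^2/3 + 2·i/9.

Final answer: -i·π^2/3 + 2·i/9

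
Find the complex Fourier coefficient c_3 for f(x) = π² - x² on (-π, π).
Compute the real Fourier coefficients first: a_3 = 4/9, b_3 = 0.
Then c_3 = (a_3 − i·b_3)/2 = 2/9.

Final answer: 2/9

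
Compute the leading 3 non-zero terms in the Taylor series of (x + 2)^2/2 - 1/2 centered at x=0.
x^2/2 + 2·x + 3/2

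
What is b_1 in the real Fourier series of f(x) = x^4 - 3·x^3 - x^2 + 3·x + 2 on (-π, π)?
b_1 = (1/π) ∫_{-π}^{π} f(x)·sin(1x) dx.
Evaluate the integral (use parity and integration by parts as needed): b_1 = 42 - 6·π^2.

Final answer: 42 - 6·π^2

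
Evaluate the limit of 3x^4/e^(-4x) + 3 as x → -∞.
The quotient is an ∞/∞ indeterminate form as x → -∞.
Compare growth rates of the dominant terms (exponentials ≫ polynomials ≫ logarithms), or apply L'Hôpital's rule; the quotient → 0.
Adding the constant: 0 + 3 = 3. Limit = 3.

Final answer: 3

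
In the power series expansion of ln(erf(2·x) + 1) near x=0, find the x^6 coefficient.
Expand to order 6: ln(erf(2·x) + 1) = x^6·(-30720 - 1792·π^2 + 15360·π)/(45·π^3) + x^5·(-1280·π^2 + 96·π^3 + 3072·π)/(15·π^(7/2)) + x^4·(-192 + 64·π)/(3·π^2) + x^3·(64 - 16·π)/(3·π^(3/2)) - 8·x^2/π + 4·x/√(π) + O(x^7).
The coefficient of x^6 is (-30720 - 1792·π^2 + 15360·π)/(45·π^3).

Final answer: (-30720 - 1792·π^2 + 15360·π)/(45·π^3)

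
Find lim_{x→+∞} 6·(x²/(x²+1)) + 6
Evaluate the dominant behaviour as x → +∞; each term tends to a finite value or vanishes.
Limit = 12.

Final answer: 12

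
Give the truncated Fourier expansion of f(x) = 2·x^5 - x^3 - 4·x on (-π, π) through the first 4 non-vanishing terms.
(-82·π^2 + 4·π^4 + 484)·sin(x) + (-2·π^4 - 25/2 + 11·π^2)·sin(2·x) + (-98·π^2/27 - 20/81 + 4·π^4/3)·sin(3·x) + (-π^4 + 43/32 + 7·π^2/4)·sin(4·x)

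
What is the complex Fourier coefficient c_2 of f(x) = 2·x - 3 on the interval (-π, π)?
Compute the real Fourier coefficients first: a_2 = 0, b_2 = -2.
Then c_2 = (a_2 − i·b_2)/2 = i.

Final answer: i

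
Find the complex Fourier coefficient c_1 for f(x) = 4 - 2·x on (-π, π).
Compute the real Fourier coefficients first: a_1 = 0, b_1 = -4.
Then c_1 = (a_1 − i·b_1)/2 = 2·i.

Final answer: 2·i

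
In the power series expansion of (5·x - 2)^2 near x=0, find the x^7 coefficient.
Expand to order 7: (5·x - 2)^2 = 25·x^2 - 20·x + 4 + O(x^8).
The coefficient of x^7 is 0.

Final answer: 0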